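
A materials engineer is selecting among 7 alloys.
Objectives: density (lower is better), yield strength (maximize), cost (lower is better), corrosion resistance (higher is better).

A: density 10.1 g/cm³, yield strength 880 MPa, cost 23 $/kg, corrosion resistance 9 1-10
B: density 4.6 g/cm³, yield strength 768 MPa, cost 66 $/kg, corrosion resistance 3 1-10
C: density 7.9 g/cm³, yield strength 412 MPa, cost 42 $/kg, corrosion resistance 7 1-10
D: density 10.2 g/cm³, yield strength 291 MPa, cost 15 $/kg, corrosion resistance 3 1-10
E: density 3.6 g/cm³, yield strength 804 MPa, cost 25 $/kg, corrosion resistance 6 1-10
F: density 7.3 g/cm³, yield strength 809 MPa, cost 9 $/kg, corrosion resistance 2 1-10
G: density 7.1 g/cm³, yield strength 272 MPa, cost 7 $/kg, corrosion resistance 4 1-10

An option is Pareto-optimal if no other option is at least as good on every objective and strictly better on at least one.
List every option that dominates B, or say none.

E

E: density 3.6≤4.6, yield strength 804≥768, cost 25≤66, corrosion resistance 6≥3 — dominates B.
Others (A, C, D, F, G) are each worse than B on at least one objective.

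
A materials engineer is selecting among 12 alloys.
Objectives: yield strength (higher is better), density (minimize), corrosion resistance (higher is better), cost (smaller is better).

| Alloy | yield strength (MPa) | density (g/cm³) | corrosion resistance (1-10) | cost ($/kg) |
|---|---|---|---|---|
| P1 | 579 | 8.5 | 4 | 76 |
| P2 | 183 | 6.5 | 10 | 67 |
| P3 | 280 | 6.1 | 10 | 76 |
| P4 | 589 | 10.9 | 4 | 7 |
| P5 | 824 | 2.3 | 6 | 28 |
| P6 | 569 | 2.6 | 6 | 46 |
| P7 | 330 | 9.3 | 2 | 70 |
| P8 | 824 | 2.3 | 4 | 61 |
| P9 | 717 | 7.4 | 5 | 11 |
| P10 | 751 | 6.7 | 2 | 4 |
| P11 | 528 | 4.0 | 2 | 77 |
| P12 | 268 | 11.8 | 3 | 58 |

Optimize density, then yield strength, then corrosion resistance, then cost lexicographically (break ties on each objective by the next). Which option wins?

P5

First minimize density: best is 2.3, kept {P5, P8}.
Then maximize yield strength: best is 824, kept {P5, P8}.
Then maximize corrosion resistance: best is 6, kept {P5}.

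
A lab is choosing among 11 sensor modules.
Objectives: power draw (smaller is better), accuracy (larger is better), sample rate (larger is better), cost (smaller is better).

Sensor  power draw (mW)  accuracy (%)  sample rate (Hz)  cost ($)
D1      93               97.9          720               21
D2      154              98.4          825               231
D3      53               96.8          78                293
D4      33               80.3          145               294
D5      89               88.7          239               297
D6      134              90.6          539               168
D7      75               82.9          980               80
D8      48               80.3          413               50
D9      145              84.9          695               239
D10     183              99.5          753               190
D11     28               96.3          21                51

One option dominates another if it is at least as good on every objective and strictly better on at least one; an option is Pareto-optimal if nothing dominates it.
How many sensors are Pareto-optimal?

9

D1: not dominated (best cost).
D2: not dominated.
D3: not dominated.
D4: not dominated.
D5: not dominated.
D6: dominated by D1 (power draw 93≤134, accuracy 97.9≥90.6, sample rate 720≥539, cost 21≤168).
D7: not dominated (best sample rate).
D8: not dominated.
D9: dominated by D1 (power draw 93≤145, accuracy 97.9≥84.9, sample rate 720≥695, cost 21≤239).
D10: not dominated (best accuracy).
D11: not dominated (best power draw).
Pareto-optimal: D1, D2, D3, D4, D5, D7, D8, D10, D11 → 9.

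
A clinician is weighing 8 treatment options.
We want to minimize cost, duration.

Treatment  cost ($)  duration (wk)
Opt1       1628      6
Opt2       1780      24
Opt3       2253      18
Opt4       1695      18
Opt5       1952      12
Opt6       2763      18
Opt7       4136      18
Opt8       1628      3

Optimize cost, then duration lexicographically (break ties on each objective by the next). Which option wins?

First minimize cost: best is 1628, kept {Opt1, Opt8}.
Then minimize duration: best is 3, kept {Opt8}.

Opt8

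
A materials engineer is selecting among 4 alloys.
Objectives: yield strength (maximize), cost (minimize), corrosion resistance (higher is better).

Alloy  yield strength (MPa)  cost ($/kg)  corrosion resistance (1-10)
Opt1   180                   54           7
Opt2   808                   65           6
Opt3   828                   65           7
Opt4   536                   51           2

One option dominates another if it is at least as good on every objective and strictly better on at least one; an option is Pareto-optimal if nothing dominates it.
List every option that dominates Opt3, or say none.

none

Opt1: worse on yield strength (180 vs 828).
Opt2: worse on yield strength (808 vs 828).
Opt4: worse on yield strength (536 vs 828).
No option dominates Opt3.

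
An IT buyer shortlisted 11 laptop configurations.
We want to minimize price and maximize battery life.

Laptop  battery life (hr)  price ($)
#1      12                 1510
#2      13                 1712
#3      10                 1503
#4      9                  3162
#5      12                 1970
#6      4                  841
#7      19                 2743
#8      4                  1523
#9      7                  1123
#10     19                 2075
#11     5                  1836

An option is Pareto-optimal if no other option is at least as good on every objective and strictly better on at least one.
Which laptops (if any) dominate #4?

#1: battery life 12≥9, price 1510≤3162 — dominates #4.
#2: battery life 13≥9, price 1712≤3162 — dominates #4.
#3: battery life 10≥9, price 1503≤3162 — dominates #4.
#5: battery life 12≥9, price 1970≤3162 — dominates #4.
#7: battery life 19≥9, price 2743≤3162 — dominates #4.
#10: battery life 19≥9, price 2075≤3162 — dominates #4.
Others (#6, #8, #9, #11) are each worse than #4 on at least one objective.

#1, #2, #3, #5, #7, #10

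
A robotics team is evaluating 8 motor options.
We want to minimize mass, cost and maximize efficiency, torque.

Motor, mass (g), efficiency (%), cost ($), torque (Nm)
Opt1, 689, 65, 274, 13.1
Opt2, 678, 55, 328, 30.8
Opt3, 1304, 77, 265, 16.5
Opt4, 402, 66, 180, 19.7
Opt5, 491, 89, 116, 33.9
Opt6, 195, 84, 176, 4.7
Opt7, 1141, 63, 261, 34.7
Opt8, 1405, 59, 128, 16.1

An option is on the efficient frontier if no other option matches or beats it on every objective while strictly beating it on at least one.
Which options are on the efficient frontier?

Opt1: dominated by Opt4 (mass 402≤689, efficiency 66≥65, cost 180≤274, torque 19.7≥13.1).
Opt2: dominated by Opt5 (mass 491≤678, efficiency 89≥55, cost 116≤328, torque 33.9≥30.8).
Opt3: dominated by Opt5 (mass 491≤1304, efficiency 89≥77, cost 116≤265, torque 33.9≥16.5).
Opt4: not dominated.
Opt5: not dominated (best efficiency).
Opt6: not dominated (best mass).
Opt7: not dominated (best torque).
Opt8: dominated by Opt5 (mass 491≤1405, efficiency 89≥59, cost 116≤128, torque 33.9≥16.1).

Opt4, Opt5, Opt6, Opt7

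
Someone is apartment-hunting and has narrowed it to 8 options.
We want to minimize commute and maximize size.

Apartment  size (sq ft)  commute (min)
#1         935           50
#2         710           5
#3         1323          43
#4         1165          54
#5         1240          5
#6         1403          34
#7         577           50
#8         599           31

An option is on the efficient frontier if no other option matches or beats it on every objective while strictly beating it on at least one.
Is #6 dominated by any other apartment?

#1: worse on size (935 vs 1403).
#2: worse on size (710 vs 1403).
#3: worse on size (1323 vs 1403).
#4: worse on size (1165 vs 1403).
#5: worse on size (1240 vs 1403).
#7: worse on size (577 vs 1403).
#8: worse on size (599 vs 1403).
No option is at least as good as #6 on every objective and strictly better on one.

No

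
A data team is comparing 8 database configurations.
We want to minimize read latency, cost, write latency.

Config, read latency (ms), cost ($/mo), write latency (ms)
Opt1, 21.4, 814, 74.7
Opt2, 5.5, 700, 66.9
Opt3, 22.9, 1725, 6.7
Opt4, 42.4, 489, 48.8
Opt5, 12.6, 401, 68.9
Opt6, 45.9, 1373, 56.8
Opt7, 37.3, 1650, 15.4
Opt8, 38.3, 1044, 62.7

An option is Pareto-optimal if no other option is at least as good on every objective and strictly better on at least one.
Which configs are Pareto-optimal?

Opt1: dominated by Opt2 (read latency 5.5≤21.4, cost 700≤814, write latency 66.9≤74.7).
Opt2: not dominated (best read latency).
Opt3: not dominated (best write latency).
Opt4: not dominated.
Opt5: not dominated (best cost).
Opt6: dominated by Opt4 (read latency 42.4≤45.9, cost 489≤1373, write latency 48.8≤56.8).
Opt7: not dominated.
Opt8: not dominated.

Opt2, Opt3, Opt4, Opt5, Opt7, Opt8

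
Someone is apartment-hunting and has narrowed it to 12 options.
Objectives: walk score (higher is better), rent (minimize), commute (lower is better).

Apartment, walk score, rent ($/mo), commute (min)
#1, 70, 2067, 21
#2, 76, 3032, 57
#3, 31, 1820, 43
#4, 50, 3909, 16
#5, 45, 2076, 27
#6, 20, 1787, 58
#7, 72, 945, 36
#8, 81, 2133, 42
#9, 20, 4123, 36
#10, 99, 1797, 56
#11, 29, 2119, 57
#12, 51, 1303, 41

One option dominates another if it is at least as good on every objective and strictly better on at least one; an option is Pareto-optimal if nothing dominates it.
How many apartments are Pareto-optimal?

5

#1: not dominated.
#2: dominated by #8 (walk score 81≥76, rent 2133≤3032, commute 42≤57).
#3: dominated by #7 (walk score 72≥31, rent 945≤1820, commute 36≤43).
#4: not dominated (best commute).
#5: dominated by #1 (walk score 70≥45, rent 2067≤2076, commute 21≤27).
#6: dominated by #7 (walk score 72≥20, rent 945≤1787, commute 36≤58).
#7: not dominated (best rent).
#8: not dominated.
#9: dominated by #1 (walk score 70≥20, rent 2067≤4123, commute 21≤36).
#10: not dominated (best walk score).
#11: dominated by #1 (walk score 70≥29, rent 2067≤2119, commute 21≤57).
#12: dominated by #7 (walk score 72≥51, rent 945≤1303, commute 36≤41).
Pareto-optimal: #1, #4, #7, #8, #10 → 5.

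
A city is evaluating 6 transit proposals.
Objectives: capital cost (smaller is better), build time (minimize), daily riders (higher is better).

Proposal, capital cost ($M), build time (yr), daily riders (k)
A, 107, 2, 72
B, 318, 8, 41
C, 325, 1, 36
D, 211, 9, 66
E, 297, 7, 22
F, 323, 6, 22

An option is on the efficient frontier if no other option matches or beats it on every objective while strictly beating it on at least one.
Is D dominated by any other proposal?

Yes

A vs D: capital cost 107≤211, build time 2≤9, daily riders 72≥66 — A is at least as good on every objective and strictly better on at least one, so A dominates D.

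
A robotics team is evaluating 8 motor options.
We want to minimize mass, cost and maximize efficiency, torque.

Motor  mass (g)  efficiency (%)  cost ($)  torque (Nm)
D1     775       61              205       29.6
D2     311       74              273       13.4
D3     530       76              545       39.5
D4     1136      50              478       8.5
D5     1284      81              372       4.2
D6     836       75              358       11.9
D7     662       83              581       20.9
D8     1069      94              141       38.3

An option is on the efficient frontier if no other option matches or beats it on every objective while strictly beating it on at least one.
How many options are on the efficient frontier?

D1: not dominated.
D2: not dominated (best mass).
D3: not dominated (best torque).
D4: dominated by D1 (mass 775≤1136, efficiency 61≥50, cost 205≤478, torque 29.6≥8.5).
D5: dominated by D8 (mass 1069≤1284, efficiency 94≥81, cost 141≤372, torque 38.3≥4.2).
D6: not dominated.
D7: not dominated.
D8: not dominated (best efficiency).
Pareto-optimal: D1, D2, D3, D6, D7, D8 → 6.

6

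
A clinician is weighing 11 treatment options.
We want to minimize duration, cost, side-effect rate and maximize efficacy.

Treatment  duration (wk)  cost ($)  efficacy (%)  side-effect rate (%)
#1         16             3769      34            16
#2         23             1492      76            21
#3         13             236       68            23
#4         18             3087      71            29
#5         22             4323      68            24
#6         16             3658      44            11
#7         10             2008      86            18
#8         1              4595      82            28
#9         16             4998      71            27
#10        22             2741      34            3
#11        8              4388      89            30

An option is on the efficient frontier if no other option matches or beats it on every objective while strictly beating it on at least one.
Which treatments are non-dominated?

#1: dominated by #6 (duration 16≤16, cost 3658≤3769, efficacy 44≥34, side-effect rate 11≤16).
#2: not dominated.
#3: not dominated (best cost).
#4: dominated by #7 (duration 10≤18, cost 2008≤3087, efficacy 86≥71, side-effect rate 18≤29).
#5: dominated by #3 (duration 13≤22, cost 236≤4323, efficacy 68≥68, side-effect rate 23≤24).
#6: not dominated.
#7: not dominated.
#8: not dominated (best duration).
#9: dominated by #7 (duration 10≤16, cost 2008≤4998, efficacy 86≥71, side-effect rate 18≤27).
#10: not dominated (best side-effect rate).
#11: not dominated (best efficacy).

#2, #3, #6, #7, #8, #10, #11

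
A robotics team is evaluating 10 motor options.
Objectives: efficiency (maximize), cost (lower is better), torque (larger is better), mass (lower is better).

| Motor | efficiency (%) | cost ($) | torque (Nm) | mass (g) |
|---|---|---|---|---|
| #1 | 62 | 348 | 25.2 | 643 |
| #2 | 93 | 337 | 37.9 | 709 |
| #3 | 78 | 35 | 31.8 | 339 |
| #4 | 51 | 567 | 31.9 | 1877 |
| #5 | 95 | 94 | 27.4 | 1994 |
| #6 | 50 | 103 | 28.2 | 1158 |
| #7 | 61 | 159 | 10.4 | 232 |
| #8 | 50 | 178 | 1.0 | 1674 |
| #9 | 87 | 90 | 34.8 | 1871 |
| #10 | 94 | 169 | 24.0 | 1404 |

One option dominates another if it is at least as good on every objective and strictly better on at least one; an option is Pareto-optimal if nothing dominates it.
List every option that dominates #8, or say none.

#3: efficiency 78≥50, cost 35≤178, torque 31.8≥1.0, mass 339≤1674 — dominates #8.
#6: efficiency 50≥50, cost 103≤178, torque 28.2≥1.0, mass 1158≤1674 — dominates #8.
#7: efficiency 61≥50, cost 159≤178, torque 10.4≥1.0, mass 232≤1674 — dominates #8.
#10: efficiency 94≥50, cost 169≤178, torque 24.0≥1.0, mass 1404≤1674 — dominates #8.
Others (#1, #2, #4, #5, #9) are each worse than #8 on at least one objective.

#3, #6, #7, #10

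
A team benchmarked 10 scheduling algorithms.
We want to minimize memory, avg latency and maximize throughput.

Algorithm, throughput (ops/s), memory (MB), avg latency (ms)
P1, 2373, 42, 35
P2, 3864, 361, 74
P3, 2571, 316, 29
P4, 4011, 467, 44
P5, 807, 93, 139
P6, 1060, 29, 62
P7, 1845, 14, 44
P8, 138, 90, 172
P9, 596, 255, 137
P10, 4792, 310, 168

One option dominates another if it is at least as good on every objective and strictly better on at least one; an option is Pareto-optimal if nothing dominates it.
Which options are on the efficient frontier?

P1, P2, P3, P4, P7, P10

P1: not dominated.
P2: not dominated.
P3: not dominated (best avg latency).
P4: not dominated.
P5: dominated by P1 (throughput 2373≥807, memory 42≤93, avg latency 35≤139).
P6: dominated by P7 (throughput 1845≥1060, memory 14≤29, avg latency 44≤62).
P7: not dominated (best memory).
P8: dominated by P1 (throughput 2373≥138, memory 42≤90, avg latency 35≤172).
P9: dominated by P1 (throughput 2373≥596, memory 42≤255, avg latency 35≤137).
P10: not dominated (best throughput).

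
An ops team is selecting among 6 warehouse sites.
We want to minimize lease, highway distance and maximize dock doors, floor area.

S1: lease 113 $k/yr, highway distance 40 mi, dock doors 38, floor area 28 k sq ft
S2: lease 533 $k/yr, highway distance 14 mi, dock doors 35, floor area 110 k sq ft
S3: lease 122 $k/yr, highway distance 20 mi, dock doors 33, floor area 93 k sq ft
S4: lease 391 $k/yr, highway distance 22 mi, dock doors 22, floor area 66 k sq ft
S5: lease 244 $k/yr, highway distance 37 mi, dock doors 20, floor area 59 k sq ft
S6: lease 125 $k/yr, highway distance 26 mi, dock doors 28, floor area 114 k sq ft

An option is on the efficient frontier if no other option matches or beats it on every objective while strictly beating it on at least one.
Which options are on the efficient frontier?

S1: not dominated (best lease).
S2: not dominated (best highway distance).
S3: not dominated.
S4: dominated by S3 (lease 122≤391, highway distance 20≤22, dock doors 33≥22, floor area 93≥66).
S5: dominated by S3 (lease 122≤244, highway distance 20≤37, dock doors 33≥20, floor area 93≥59).
S6: not dominated (best floor area).

S1, S2, S3, S6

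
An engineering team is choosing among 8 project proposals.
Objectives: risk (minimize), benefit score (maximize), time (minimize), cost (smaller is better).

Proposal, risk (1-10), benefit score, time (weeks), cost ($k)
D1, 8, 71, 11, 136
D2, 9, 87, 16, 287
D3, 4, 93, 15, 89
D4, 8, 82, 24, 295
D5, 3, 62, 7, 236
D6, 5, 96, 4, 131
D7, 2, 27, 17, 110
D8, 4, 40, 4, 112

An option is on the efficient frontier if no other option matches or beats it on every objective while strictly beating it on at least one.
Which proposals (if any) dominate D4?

D3: risk 4≤8, benefit score 93≥82, time 15≤24, cost 89≤295 — dominates D4.
D6: risk 5≤8, benefit score 96≥82, time 4≤24, cost 131≤295 — dominates D4.
Others (D1, D2, D5, D7, D8) are each worse than D4 on at least one objective.

D3, D6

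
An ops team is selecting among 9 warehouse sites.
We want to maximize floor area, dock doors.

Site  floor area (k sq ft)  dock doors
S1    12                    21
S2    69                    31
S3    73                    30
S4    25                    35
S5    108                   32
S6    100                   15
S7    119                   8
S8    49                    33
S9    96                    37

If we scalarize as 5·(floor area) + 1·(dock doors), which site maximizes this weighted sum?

S1: 5·12 + 1·21 = 81
S2: 5·69 + 1·31 = 376
S3: 5·73 + 1·30 = 395
S4: 5·25 + 1·35 = 160
S5: 5·108 + 1·32 = 572
S6: 5·100 + 1·15 = 515
S7: 5·119 + 1·8 = 603
S8: 5·49 + 1·33 = 278
S9: 5·96 + 1·37 = 517
Highest: S7 at 603.

S7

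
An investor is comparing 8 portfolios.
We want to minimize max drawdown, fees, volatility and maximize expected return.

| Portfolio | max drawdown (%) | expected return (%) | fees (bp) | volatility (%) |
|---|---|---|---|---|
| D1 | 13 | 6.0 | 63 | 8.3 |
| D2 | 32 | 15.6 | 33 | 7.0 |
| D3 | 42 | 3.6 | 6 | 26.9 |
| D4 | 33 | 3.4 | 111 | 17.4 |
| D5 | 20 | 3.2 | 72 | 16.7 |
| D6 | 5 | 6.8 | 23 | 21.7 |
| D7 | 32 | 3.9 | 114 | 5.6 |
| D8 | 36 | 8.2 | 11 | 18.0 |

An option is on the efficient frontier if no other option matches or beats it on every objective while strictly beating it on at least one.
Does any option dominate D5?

Yes

D1 vs D5: max drawdown 13≤20, expected return 6.0≥3.2, fees 63≤72, volatility 8.3≤16.7 — D1 is at least as good on every objective and strictly better on at least one, so D1 dominates D5.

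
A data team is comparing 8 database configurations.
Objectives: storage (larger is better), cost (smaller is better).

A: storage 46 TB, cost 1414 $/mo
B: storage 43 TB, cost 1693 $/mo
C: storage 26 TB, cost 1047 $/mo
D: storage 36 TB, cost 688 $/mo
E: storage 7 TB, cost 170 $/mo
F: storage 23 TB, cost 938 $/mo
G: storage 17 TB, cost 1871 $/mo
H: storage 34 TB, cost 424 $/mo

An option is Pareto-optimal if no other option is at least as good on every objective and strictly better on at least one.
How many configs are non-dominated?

A: not dominated (best storage).
B: dominated by A (storage 46≥43, cost 1414≤1693).
C: dominated by D (storage 36≥26, cost 688≤1047).
D: not dominated.
E: not dominated (best cost).
F: dominated by D (storage 36≥23, cost 688≤938).
G: dominated by A (storage 46≥17, cost 1414≤1871).
H: not dominated.
Pareto-optimal: A, D, E, H → 4.

4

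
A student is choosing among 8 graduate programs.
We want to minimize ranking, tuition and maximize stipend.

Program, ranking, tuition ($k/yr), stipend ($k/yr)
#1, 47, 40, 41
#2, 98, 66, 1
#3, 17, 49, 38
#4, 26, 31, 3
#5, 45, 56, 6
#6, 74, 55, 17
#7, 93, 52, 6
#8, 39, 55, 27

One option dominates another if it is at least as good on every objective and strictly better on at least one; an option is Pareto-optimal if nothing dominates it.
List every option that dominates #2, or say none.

#1: ranking 47≤98, tuition 40≤66, stipend 41≥1 — dominates #2.
#3: ranking 17≤98, tuition 49≤66, stipend 38≥1 — dominates #2.
#4: ranking 26≤98, tuition 31≤66, stipend 3≥1 — dominates #2.
#5: ranking 45≤98, tuition 56≤66, stipend 6≥1 — dominates #2.
#6: ranking 74≤98, tuition 55≤66, stipend 17≥1 — dominates #2.
#7: ranking 93≤98, tuition 52≤66, stipend 6≥1 — dominates #2.
#8: ranking 39≤98, tuition 55≤66, stipend 27≥1 — dominates #2.

#1, #3, #4, #5, #6, #7, #8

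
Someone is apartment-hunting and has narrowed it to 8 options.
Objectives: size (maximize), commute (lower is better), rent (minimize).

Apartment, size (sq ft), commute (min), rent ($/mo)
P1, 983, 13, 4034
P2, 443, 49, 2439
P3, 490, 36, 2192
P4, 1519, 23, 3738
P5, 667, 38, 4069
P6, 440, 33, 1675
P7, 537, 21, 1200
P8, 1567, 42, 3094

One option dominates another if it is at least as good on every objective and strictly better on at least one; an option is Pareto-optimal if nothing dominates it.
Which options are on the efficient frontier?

P1, P4, P7, P8

P1: not dominated (best commute).
P2: dominated by P3 (size 490≥443, commute 36≤49, rent 2192≤2439).
P3: dominated by P7 (size 537≥490, commute 21≤36, rent 1200≤2192).
P4: not dominated.
P5: dominated by P1 (size 983≥667, commute 13≤38, rent 4034≤4069).
P6: dominated by P7 (size 537≥440, commute 21≤33, rent 1200≤1675).
P7: not dominated (best rent).
P8: not dominated (best size).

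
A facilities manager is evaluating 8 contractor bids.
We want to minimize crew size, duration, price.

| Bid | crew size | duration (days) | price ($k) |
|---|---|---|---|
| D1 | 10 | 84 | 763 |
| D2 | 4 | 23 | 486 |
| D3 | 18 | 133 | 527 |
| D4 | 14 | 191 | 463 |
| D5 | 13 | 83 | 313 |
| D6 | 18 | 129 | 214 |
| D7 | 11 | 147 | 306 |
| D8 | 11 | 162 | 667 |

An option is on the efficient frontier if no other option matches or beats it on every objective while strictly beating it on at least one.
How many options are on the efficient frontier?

4

D1: dominated by D2 (crew size 4≤10, duration 23≤84, price 486≤763).
D2: not dominated (best crew size).
D3: dominated by D2 (crew size 4≤18, duration 23≤133, price 486≤527).
D4: dominated by D5 (crew size 13≤14, duration 83≤191, price 313≤463).
D5: not dominated.
D6: not dominated (best price).
D7: not dominated.
D8: dominated by D2 (crew size 4≤11, duration 23≤162, price 486≤667).
Pareto-optimal: D2, D5, D6, D7 → 4.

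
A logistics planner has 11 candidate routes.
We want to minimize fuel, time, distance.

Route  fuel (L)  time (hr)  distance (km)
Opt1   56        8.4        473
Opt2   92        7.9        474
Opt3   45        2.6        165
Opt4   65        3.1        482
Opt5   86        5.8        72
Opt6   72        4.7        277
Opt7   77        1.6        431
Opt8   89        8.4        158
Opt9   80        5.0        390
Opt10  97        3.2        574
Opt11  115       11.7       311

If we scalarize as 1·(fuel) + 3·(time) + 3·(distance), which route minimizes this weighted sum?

Opt5

Opt1: 1·56 + 3·8.4 + 3·473 = 1500.2
Opt2: 1·92 + 3·7.9 + 3·474 = 1537.7
Opt3: 1·45 + 3·2.6 + 3·165 = 547.8
Opt4: 1·65 + 3·3.1 + 3·482 = 1520.3
Opt5: 1·86 + 3·5.8 + 3·72 = 319.4
Opt6: 1·72 + 3·4.7 + 3·277 = 917.1
Opt7: 1·77 + 3·1.6 + 3·431 = 1374.8
Opt8: 1·89 + 3·8.4 + 3·158 = 588.2
Opt9: 1·80 + 3·5.0 + 3·390 = 1265.0
Opt10: 1·97 + 3·3.2 + 3·574 = 1828.6
Opt11: 1·115 + 3·11.7 + 3·311 = 1083.1
Lowest: Opt5 at 319.4.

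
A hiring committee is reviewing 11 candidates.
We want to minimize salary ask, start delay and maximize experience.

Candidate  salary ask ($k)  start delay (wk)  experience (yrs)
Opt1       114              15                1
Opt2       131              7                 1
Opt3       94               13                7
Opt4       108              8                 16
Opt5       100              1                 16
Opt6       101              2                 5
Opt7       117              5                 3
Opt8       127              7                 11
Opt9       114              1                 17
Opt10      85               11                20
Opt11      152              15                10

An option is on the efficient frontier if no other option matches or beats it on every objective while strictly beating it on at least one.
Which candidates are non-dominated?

Opt5, Opt9, Opt10

Opt1: dominated by Opt3 (salary ask 94≤114, start delay 13≤15, experience 7≥1).
Opt2: dominated by Opt5 (salary ask 100≤131, start delay 1≤7, experience 16≥1).
Opt3: dominated by Opt10 (salary ask 85≤94, start delay 11≤13, experience 20≥7).
Opt4: dominated by Opt5 (salary ask 100≤108, start delay 1≤8, experience 16≥16).
Opt5: not dominated.
Opt6: dominated by Opt5 (salary ask 100≤101, start delay 1≤2, experience 16≥5).
Opt7: dominated by Opt5 (salary ask 100≤117, start delay 1≤5, experience 16≥3).
Opt8: dominated by Opt5 (salary ask 100≤127, start delay 1≤7, experience 16≥11).
Opt9: not dominated.
Opt10: not dominated (best salary ask).
Opt11: dominated by Opt4 (salary ask 108≤152, start delay 8≤15, experience 16≥10).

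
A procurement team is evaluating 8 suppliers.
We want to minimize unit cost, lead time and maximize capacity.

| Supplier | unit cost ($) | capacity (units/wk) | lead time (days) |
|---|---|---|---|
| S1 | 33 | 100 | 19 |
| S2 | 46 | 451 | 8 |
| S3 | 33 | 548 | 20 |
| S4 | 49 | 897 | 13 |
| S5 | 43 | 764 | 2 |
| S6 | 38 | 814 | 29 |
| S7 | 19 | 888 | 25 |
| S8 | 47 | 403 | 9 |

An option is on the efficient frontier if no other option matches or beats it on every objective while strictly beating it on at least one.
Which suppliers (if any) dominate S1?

S2: worse on unit cost (46 vs 33).
S3: worse on lead time (20 vs 19).
S4: worse on unit cost (49 vs 33).
S5: worse on unit cost (43 vs 33).
S6: worse on unit cost (38 vs 33).
S7: worse on lead time (25 vs 19).
S8: worse on unit cost (47 vs 33).
No option dominates S1.

none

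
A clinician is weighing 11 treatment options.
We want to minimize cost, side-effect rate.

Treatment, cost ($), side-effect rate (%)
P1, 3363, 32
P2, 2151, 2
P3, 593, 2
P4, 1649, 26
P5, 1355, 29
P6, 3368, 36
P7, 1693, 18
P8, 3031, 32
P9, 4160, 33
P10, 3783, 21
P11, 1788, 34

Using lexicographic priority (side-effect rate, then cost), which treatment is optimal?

P3

First minimize side-effect rate: best is 2, kept {P2, P3}.
Then minimize cost: best is 593, kept {P3}.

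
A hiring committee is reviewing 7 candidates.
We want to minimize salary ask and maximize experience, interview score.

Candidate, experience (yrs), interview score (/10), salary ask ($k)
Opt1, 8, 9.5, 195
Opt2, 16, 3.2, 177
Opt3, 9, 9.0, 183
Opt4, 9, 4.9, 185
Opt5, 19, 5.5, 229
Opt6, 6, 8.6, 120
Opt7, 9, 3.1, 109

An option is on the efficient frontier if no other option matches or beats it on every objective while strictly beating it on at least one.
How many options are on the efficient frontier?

Opt1: not dominated (best interview score).
Opt2: not dominated.
Opt3: not dominated.
Opt4: dominated by Opt3 (experience 9≥9, interview score 9.0≥4.9, salary ask 183≤185).
Opt5: not dominated (best experience).
Opt6: not dominated.
Opt7: not dominated (best salary ask).
Pareto-optimal: Opt1, Opt2, Opt3, Opt5, Opt6, Opt7 → 6.

6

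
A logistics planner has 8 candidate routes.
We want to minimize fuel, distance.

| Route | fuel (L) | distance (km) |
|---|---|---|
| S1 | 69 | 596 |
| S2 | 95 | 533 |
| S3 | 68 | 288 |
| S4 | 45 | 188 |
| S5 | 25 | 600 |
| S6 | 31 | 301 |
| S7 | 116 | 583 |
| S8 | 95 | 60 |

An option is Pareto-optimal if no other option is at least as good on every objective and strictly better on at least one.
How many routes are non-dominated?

4

S1: dominated by S3 (fuel 68≤69, distance 288≤596).
S2: dominated by S3 (fuel 68≤95, distance 288≤533).
S3: dominated by S4 (fuel 45≤68, distance 188≤288).
S4: not dominated.
S5: not dominated (best fuel).
S6: not dominated.
S7: dominated by S2 (fuel 95≤116, distance 533≤583).
S8: not dominated (best distance).
Pareto-optimal: S4, S5, S6, S8 → 4.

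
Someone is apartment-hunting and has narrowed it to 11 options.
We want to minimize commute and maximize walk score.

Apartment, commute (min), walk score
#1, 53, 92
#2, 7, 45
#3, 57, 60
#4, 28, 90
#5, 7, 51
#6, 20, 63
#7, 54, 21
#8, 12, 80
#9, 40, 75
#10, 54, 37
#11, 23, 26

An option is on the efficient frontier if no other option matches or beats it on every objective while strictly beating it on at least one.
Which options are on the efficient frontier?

#1: not dominated (best walk score).
#2: dominated by #5 (commute 7≤7, walk score 51≥45).
#3: dominated by #1 (commute 53≤57, walk score 92≥60).
#4: not dominated.
#5: not dominated.
#6: dominated by #8 (commute 12≤20, walk score 80≥63).
#7: dominated by #1 (commute 53≤54, walk score 92≥21).
#8: not dominated.
#9: dominated by #4 (commute 28≤40, walk score 90≥75).
#10: dominated by #1 (commute 53≤54, walk score 92≥37).
#11: dominated by #2 (commute 7≤23, walk score 45≥26).

#1, #4, #5, #8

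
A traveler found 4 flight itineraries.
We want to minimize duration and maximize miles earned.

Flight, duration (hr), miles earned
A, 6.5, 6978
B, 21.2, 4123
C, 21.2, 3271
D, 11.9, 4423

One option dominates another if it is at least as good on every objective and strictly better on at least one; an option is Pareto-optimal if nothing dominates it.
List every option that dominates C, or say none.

A, B, D

A: duration 6.5≤21.2, miles earned 6978≥3271 — dominates C.
B: duration 21.2≤21.2, miles earned 4123≥3271 — dominates C.
D: duration 11.9≤21.2, miles earned 4423≥3271 — dominates C.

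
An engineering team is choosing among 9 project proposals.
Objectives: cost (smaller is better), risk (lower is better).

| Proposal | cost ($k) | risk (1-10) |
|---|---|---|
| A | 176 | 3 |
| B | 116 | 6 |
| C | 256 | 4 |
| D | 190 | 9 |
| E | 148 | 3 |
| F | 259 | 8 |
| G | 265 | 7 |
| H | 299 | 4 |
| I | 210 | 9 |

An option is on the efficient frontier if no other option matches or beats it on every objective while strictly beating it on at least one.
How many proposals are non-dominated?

2

A: dominated by E (cost 148≤176, risk 3≤3).
B: not dominated (best cost).
C: dominated by A (cost 176≤256, risk 3≤4).
D: dominated by A (cost 176≤190, risk 3≤9).
E: not dominated.
F: dominated by A (cost 176≤259, risk 3≤8).
G: dominated by A (cost 176≤265, risk 3≤7).
H: dominated by A (cost 176≤299, risk 3≤4).
I: dominated by A (cost 176≤210, risk 3≤9).
Pareto-optimal: B, E → 2.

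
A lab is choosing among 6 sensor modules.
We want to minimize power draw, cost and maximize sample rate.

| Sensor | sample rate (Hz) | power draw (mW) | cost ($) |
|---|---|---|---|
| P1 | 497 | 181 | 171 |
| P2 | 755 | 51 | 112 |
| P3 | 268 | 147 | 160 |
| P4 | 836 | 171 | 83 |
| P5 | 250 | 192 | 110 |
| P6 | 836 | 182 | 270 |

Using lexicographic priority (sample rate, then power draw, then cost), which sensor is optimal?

First maximize sample rate: best is 836, kept {P4, P6}.
Then minimize power draw: best is 171, kept {P4}.

P4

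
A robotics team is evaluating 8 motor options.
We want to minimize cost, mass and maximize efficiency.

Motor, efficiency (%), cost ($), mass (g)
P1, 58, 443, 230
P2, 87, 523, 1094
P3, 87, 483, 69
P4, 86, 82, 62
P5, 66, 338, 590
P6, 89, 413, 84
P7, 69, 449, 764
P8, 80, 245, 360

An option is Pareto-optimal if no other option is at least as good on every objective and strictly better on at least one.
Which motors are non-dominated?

P1: dominated by P4 (efficiency 86≥58, cost 82≤443, mass 62≤230).
P2: dominated by P3 (efficiency 87≥87, cost 483≤523, mass 69≤1094).
P3: not dominated.
P4: not dominated (best cost).
P5: dominated by P4 (efficiency 86≥66, cost 82≤338, mass 62≤590).
P6: not dominated (best efficiency).
P7: dominated by P4 (efficiency 86≥69, cost 82≤449, mass 62≤764).
P8: dominated by P4 (efficiency 86≥80, cost 82≤245, mass 62≤360).

P3, P4, P6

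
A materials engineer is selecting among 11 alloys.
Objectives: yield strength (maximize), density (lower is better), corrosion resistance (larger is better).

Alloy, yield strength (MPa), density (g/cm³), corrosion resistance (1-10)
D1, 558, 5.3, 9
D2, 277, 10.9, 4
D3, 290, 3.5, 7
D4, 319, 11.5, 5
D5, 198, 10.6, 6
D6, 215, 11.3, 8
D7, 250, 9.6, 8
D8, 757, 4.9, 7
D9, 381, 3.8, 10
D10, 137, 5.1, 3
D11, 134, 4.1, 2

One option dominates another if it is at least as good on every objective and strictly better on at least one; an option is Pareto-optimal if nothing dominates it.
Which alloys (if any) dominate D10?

D3, D8, D9

D3: yield strength 290≥137, density 3.5≤5.1, corrosion resistance 7≥3 — dominates D10.
D8: yield strength 757≥137, density 4.9≤5.1, corrosion resistance 7≥3 — dominates D10.
D9: yield strength 381≥137, density 3.8≤5.1, corrosion resistance 10≥3 — dominates D10.
Others (D1, D2, D4, D5, D6, D7, D11) are each worse than D10 on at least one objective.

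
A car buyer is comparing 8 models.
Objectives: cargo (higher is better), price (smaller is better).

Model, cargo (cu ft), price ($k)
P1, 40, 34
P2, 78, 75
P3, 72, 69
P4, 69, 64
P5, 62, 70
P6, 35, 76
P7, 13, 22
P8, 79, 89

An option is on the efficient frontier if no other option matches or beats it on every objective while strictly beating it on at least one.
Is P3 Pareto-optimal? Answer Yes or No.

Yes

P1: worse on cargo (40 vs 72).
P2: worse on price (75 vs 69).
P4: worse on cargo (69 vs 72).
P5: worse on cargo (62 vs 72).
P6: worse on cargo (35 vs 72).
P7: worse on cargo (13 vs 72).
P8: worse on price (89 vs 69).
No option is at least as good as P3 on every objective and strictly better on one.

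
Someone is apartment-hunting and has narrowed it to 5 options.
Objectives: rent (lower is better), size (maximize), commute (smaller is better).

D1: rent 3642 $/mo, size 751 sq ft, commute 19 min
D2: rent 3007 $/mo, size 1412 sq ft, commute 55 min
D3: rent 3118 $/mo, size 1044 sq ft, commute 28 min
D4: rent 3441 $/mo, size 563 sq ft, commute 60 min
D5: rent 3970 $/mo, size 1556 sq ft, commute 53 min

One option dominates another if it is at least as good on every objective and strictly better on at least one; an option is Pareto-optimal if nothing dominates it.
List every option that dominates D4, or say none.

D2, D3

D2: rent 3007≤3441, size 1412≥563, commute 55≤60 — dominates D4.
D3: rent 3118≤3441, size 1044≥563, commute 28≤60 — dominates D4.
Others (D1, D5) are each worse than D4 on at least one objective.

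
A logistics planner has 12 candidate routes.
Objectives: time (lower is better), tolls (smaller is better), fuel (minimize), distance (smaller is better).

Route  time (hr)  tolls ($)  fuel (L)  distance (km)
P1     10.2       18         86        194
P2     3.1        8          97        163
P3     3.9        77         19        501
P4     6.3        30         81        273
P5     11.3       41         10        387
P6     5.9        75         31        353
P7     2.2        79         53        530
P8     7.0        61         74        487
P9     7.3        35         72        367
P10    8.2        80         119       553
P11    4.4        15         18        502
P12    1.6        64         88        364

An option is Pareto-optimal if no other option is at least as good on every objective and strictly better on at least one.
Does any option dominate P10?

P2 vs P10: time 3.1≤8.2, tolls 8≤80, fuel 97≤119, distance 163≤553 — P2 is at least as good on every objective and strictly better on at least one, so P2 dominates P10.

Yes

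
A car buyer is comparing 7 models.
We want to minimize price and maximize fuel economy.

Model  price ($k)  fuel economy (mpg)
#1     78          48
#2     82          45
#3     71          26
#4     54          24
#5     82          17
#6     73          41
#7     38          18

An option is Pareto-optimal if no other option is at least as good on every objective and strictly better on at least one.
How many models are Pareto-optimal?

#1: not dominated (best fuel economy).
#2: dominated by #1 (price 78≤82, fuel economy 48≥45).
#3: not dominated.
#4: not dominated.
#5: dominated by #1 (price 78≤82, fuel economy 48≥17).
#6: not dominated.
#7: not dominated (best price).
Pareto-optimal: #1, #3, #4, #6, #7 → 5.

5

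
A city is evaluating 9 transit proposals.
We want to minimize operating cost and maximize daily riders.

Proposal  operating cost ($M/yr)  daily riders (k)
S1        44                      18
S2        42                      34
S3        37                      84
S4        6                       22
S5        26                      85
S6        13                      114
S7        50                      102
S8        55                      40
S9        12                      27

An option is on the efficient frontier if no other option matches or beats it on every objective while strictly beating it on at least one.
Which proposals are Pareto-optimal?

S1: dominated by S2 (operating cost 42≤44, daily riders 34≥18).
S2: dominated by S3 (operating cost 37≤42, daily riders 84≥34).
S3: dominated by S5 (operating cost 26≤37, daily riders 85≥84).
S4: not dominated (best operating cost).
S5: dominated by S6 (operating cost 13≤26, daily riders 114≥85).
S6: not dominated (best daily riders).
S7: dominated by S6 (operating cost 13≤50, daily riders 114≥102).
S8: dominated by S3 (operating cost 37≤55, daily riders 84≥40).
S9: not dominated.

S4, S6, S9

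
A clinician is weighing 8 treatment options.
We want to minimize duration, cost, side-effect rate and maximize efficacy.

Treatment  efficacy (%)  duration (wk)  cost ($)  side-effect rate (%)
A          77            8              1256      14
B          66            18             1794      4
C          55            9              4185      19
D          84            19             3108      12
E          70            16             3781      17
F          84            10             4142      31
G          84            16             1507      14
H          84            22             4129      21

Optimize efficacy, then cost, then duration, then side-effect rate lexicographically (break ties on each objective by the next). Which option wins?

G

First maximize efficacy: best is 84, kept {D, F, G, H}.
Then minimize cost: best is 1507, kept {G}.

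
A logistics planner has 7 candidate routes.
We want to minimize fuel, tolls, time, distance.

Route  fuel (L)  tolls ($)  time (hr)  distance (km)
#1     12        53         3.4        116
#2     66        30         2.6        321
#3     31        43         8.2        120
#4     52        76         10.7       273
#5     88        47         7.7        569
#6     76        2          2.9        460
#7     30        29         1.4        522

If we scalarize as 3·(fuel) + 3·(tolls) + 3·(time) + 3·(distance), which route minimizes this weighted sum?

#1: 3·12 + 3·53 + 3·3.4 + 3·116 = 553.2
#2: 3·66 + 3·30 + 3·2.6 + 3·321 = 1258.8
#3: 3·31 + 3·43 + 3·8.2 + 3·120 = 606.6
#4: 3·52 + 3·76 + 3·10.7 + 3·273 = 1235.1
#5: 3·88 + 3·47 + 3·7.7 + 3·569 = 2135.1
#6: 3·76 + 3·2 + 3·2.9 + 3·460 = 1622.7
#7: 3·30 + 3·29 + 3·1.4 + 3·522 = 1747.2
Lowest: #1 at 553.2.

#1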